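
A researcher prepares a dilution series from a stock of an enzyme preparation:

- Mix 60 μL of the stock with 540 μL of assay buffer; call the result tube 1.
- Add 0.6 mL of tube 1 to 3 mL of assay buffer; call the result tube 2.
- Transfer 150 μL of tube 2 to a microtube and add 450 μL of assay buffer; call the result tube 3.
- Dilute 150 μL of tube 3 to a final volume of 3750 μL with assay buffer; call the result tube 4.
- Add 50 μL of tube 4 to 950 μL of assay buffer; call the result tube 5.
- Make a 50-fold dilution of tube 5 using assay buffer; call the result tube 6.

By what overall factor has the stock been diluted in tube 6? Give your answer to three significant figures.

6.00 × 10^6

Step 1: 60 μL + 540 μL = 600 μL total → factor 600/60 = 10
Step 2: 0.6 mL + 3 mL = 3.6 mL total → factor 3.6/0.6 = 6
Step 3: 150 μL + 450 μL = 600 μL total → factor 600/150 = 4
Step 4: 150 μL brought to 3750 μL → factor 3750/150 = 25
Step 5: 50 μL + 950 μL = 1000 μL total → factor 1000/50 = 20
Step 6: 50-fold → factor 50
Overall dilution factor = 10 × 6 × 4 × 25 × 20 × 50 = 6 × 10^6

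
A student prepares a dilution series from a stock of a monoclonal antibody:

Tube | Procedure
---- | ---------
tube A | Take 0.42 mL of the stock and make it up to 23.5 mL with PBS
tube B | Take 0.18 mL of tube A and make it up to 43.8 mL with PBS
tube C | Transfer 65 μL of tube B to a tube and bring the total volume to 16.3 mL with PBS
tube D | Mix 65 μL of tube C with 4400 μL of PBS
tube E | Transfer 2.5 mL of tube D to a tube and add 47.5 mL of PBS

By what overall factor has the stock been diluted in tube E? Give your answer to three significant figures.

4.69 × 10^9

Step 1: 0.42 mL brought to 23.5 mL → factor 23.5/0.42 = 55.952
Step 2: 0.18 mL brought to 43.8 mL → factor 43.8/0.18 = 243.33
Step 3: 65 μL brought to 16.3 mL → factor 16300/65 = 250.77
Step 4: 65 μL + 4400 μL = 4465 μL total → factor 4465/65 = 68.692
Step 5: 2.5 mL + 47.5 mL = 50 mL total → factor 50/2.5 = 20
Overall dilution factor = 55.952 × 243.33 × 250.77 × 68.692 × 20 = 4.6906 × 10^9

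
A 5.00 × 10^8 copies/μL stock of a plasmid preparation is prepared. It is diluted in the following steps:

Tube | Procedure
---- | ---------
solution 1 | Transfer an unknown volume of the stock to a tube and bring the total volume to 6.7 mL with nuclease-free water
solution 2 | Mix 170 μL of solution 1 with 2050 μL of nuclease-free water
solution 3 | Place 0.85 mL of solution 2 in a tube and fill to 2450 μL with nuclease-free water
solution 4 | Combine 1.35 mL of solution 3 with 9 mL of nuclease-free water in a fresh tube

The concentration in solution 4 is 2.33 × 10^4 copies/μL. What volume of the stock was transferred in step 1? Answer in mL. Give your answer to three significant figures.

Step 1: v brought to 6.7 mL → factor = 6.7 mL/v
Step 2: 170 μL + 2050 μL = 2220 μL total → factor 2220/170 = 13.059
Step 3: 0.85 mL brought to 2450 μL → factor 2.45/0.85 = 2.8824
Step 4: 1.35 mL + 9 mL = 10.35 mL total → factor 10.35/1.35 = 7.6667
Product of known-step factors = 288.57
Overall factor = 5.00 × 10^8 copies/μL / (2.33 × 10^4 copies/μL) = 21459
Step-1 factor = 21459 / 288.57 = 74.363
v = 6.7 mL / 74.363 = 0.0901 mL

0.0901 mL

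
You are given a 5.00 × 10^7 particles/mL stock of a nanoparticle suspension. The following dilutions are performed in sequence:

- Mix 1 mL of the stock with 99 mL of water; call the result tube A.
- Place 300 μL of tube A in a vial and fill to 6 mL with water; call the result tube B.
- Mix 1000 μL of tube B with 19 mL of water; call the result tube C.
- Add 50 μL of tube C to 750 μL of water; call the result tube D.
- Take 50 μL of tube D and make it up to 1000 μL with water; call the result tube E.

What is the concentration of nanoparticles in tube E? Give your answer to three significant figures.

Step 1: 1 mL + 99 mL = 100 mL total → factor 100/1 = 100
Step 2: 300 μL brought to 6 mL → factor 6000/300 = 20
Step 3: 1000 μL + 19 mL = 20000 μL total → factor 20000/1000 = 20
Step 4: 50 μL + 750 μL = 800 μL total → factor 800/50 = 16
Step 5: 50 μL brought to 1000 μL → factor 1000/50 = 20
Overall dilution factor = 100 × 20 × 20 × 16 × 20 = 1.28 × 10^7
Final = 5.00 × 10^7 particles/mL / 1.28 × 10^7 = 3.91 particles/mL

3.91 particles/mL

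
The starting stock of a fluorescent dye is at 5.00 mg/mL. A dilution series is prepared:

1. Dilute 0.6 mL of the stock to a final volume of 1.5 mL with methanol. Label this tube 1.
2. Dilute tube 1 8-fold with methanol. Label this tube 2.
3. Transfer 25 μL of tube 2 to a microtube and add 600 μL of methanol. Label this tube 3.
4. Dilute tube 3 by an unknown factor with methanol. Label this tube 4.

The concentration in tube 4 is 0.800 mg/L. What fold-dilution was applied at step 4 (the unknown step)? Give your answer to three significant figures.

Step 1: 0.6 mL brought to 1.5 mL → factor 1.5/0.6 = 2.5
Step 2: 8-fold → factor 8
Step 3: 25 μL + 600 μL = 625 μL total → factor 625/25 = 25
Step 4: unknown factor x
Product of known-step factors = 500
Overall factor = 5.00 mg/mL / (0.800 mg/L) = 6250
x = 6250 / 500 = 12.5

12.5-fold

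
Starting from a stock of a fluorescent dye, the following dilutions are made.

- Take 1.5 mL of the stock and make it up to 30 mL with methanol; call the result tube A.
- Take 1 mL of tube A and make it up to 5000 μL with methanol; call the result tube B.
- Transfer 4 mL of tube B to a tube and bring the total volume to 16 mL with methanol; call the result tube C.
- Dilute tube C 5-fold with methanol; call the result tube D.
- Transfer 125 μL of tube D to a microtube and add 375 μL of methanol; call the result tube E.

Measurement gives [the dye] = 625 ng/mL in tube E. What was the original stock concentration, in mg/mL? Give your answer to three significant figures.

5.00 mg/mL

Step 1: 1.5 mL brought to 30 mL → factor 30/1.5 = 20
Step 2: 1 mL brought to 5000 μL → factor 5/1 = 5
Step 3: 4 mL brought to 16 mL → factor 16/4 = 4
Step 4: 5-fold → factor 5
Step 5: 125 μL + 375 μL = 500 μL total → factor 500/125 = 4
Overall dilution factor = 20 × 5 × 4 × 5 × 4 = 8000
Stock = 625 ng/mL × 8000 = 5.000 × 10^6 ng/mL = 5.00 mg/mL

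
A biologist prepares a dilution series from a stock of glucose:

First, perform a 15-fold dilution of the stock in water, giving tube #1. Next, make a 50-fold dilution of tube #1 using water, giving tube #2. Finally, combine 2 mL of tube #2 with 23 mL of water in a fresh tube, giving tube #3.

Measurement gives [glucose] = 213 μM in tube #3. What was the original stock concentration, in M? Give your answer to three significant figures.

Step 1: 15-fold → factor 15
Step 2: 50-fold → factor 50
Step 3: 2 mL + 23 mL = 25 mL total → factor 25/2 = 12.5
Overall dilution factor = 15 × 50 × 12.5 = 9375
Stock = 213 μM × 9375 = 1.997 × 10^6 μM = 2.00 M

2.00 M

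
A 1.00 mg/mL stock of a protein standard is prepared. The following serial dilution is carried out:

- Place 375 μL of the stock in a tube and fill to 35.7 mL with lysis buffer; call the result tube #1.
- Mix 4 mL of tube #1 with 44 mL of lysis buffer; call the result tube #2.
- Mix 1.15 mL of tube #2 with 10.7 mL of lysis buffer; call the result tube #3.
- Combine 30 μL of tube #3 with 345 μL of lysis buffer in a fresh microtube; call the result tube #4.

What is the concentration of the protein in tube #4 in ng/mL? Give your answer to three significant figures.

Step 1: 375 μL brought to 35.7 mL → factor 35700/375 = 95.2
Step 2: 4 mL + 44 mL = 48 mL total → factor 48/4 = 12
Step 3: 1.15 mL + 10.7 mL = 11.85 mL total → factor 11.85/1.15 = 10.304
Step 4: 30 μL + 345 μL = 375 μL total → factor 375/30 = 12.5
Overall dilution factor = 95.2 × 12 × 10.304 × 12.5 = 1.4715 × 10^5
Final = 1.00 mg/mL / 1.4715 × 10^5 = 6.796 × 10^-6 mg/mL = 6.80 ng/mL

6.80 ng/mL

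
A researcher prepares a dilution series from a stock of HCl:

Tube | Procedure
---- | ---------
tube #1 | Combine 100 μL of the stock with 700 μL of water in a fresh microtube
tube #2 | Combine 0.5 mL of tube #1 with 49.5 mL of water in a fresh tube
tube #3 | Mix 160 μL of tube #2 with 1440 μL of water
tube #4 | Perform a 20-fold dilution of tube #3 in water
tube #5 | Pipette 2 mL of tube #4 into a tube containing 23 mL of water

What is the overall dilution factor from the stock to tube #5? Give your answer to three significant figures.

2.00 × 10^6

Step 1: 100 μL + 700 μL = 800 μL total → factor 800/100 = 8
Step 2: 0.5 mL + 49.5 mL = 50 mL total → factor 50/0.5 = 100
Step 3: 160 μL + 1440 μL = 1600 μL total → factor 1600/160 = 10
Step 4: 20-fold → factor 20
Step 5: 2 mL + 23 mL = 25 mL total → factor 25/2 = 12.5
Overall dilution factor = 8 × 100 × 10 × 20 × 12.5 = 2 × 10^6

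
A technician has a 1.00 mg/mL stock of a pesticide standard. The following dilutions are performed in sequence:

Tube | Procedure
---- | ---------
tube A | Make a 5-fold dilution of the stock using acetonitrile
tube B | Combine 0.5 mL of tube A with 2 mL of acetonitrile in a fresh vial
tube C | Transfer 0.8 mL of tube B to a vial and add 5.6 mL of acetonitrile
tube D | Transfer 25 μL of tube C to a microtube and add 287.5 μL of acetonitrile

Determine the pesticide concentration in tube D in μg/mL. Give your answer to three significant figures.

Step 1: 5-fold → factor 5
Step 2: 0.5 mL + 2 mL = 2.5 mL total → factor 2.5/0.5 = 5
Step 3: 0.8 mL + 5.6 mL = 6.4 mL total → factor 6.4/0.8 = 8
Step 4: 25 μL + 287.5 μL = 312.5 μL total → factor 312.5/25 = 12.5
Overall dilution factor = 5 × 5 × 8 × 12.5 = 2500
Final = 1.00 mg/mL / 2500 = 0.0004000 mg/mL = 0.400 μg/mL

0.400 μg/mL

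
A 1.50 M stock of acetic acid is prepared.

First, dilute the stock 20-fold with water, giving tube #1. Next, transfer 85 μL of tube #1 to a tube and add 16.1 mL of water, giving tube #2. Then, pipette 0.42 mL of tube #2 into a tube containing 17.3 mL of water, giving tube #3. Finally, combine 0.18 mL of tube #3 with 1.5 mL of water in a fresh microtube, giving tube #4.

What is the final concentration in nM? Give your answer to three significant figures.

1.00 × 10^3 nM

Step 1: 20-fold → factor 20
Step 2: 85 μL + 16.1 mL = 16185 μL total → factor 16185/85 = 190.41
Step 3: 0.42 mL + 17.3 mL = 17.72 mL total → factor 17.72/0.42 = 42.19
Step 4: 0.18 mL + 1.5 mL = 1.68 mL total → factor 1.68/0.18 = 9.3333
Overall dilution factor = 20 × 190.41 × 42.19 × 9.3333 = 1.4996 × 10^6
Final = 1.50 M / 1.4996 × 10^6 = 1.000 × 10^-6 M = 1.00 × 10^3 nM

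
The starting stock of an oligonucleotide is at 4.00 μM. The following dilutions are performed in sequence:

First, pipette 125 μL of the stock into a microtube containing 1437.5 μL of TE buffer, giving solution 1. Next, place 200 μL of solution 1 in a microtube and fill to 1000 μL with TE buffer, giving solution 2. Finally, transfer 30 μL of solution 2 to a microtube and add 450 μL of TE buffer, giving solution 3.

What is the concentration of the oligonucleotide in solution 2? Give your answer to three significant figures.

Step 1: 125 μL + 1437.5 μL = 1562.5 μL total → factor 1562.5/125 = 12.5
Step 2: 200 μL brought to 1000 μL → factor 1000/200 = 5
Dilution factor through solution 2 = 12.5 × 5 = 62.5
[solution 2] = 4.00 μM / 62.5 = 0.0640 μM

0.0640 μM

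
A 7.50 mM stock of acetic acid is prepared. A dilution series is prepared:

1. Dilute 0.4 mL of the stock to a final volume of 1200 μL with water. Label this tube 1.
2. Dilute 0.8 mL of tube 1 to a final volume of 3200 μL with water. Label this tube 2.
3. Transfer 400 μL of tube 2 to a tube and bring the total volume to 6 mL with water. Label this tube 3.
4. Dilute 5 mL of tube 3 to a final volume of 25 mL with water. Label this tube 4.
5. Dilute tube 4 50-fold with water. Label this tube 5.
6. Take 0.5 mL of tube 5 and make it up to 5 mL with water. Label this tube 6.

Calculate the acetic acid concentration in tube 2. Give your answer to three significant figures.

0.625 mM

Step 1: 0.4 mL brought to 1200 μL → factor 1.2/0.4 = 3
Step 2: 0.8 mL brought to 3200 μL → factor 3.2/0.8 = 4
Dilution factor through tube 2 = 3 × 4 = 12
[tube 2] = 7.50 mM / 12 = 0.625 mM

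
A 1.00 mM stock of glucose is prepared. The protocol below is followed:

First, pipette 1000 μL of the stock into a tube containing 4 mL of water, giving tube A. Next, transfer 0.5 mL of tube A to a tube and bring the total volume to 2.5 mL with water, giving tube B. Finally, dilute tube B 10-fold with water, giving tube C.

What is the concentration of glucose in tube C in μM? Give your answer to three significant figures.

Step 1: 1000 μL + 4 mL = 5000 μL total → factor 5000/1000 = 5
Step 2: 0.5 mL brought to 2.5 mL → factor 2.5/0.5 = 5
Step 3: 10-fold → factor 10
Overall dilution factor = 5 × 5 × 10 = 250
Final = 1.00 mM / 250 = 0.004000 mM = 4.00 μM

4.00 μM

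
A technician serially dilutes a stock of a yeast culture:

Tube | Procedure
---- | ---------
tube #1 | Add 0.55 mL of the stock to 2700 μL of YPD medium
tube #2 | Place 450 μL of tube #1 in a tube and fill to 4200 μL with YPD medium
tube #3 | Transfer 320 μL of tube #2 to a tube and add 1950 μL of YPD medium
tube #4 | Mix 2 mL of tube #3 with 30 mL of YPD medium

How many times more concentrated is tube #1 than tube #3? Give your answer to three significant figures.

66.2

Step 1: 0.55 mL + 2700 μL = 3.25 mL total → factor 3.25/0.55 = 5.9091
Step 2: 450 μL brought to 4200 μL → factor 4200/450 = 9.3333
Step 3: 320 μL + 1950 μL = 2270 μL total → factor 2270/320 = 7.0938
Dilution factor to tube #1 = 5.9091; to tube #3 = 391.23
[tube #1]/[tube #3] = (factor to tube #3)/(factor to tube #1) = 391.23/5.9091 = 66.2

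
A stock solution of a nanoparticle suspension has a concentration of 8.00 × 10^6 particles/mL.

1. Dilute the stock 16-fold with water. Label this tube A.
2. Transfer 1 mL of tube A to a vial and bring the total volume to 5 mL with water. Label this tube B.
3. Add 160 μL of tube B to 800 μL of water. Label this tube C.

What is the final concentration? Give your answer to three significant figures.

1.67 × 10^4 particles/mL

Step 1: 16-fold → factor 16
Step 2: 1 mL brought to 5 mL → factor 5/1 = 5
Step 3: 160 μL + 800 μL = 960 μL total → factor 960/160 = 6
Overall dilution factor = 16 × 5 × 6 = 480
Final = 8.00 × 10^6 particles/mL / 480 = 1.67 × 10^4 particles/mL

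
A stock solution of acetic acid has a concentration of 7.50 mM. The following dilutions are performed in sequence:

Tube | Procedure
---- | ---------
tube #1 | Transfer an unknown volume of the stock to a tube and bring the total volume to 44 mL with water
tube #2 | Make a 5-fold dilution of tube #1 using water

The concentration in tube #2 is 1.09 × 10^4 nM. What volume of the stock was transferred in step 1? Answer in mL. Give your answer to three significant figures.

0.320 mL

Step 1: v brought to 44 mL → factor = 44 mL/v
Step 2: 5-fold → factor 5
Product of known-step factors = 5
Overall factor = 7.50 mM / (1.09 × 10^4 nM) = 688.07
Step-1 factor = 688.07 / 5 = 137.61
v = 44 mL / 137.61 = 0.320 mL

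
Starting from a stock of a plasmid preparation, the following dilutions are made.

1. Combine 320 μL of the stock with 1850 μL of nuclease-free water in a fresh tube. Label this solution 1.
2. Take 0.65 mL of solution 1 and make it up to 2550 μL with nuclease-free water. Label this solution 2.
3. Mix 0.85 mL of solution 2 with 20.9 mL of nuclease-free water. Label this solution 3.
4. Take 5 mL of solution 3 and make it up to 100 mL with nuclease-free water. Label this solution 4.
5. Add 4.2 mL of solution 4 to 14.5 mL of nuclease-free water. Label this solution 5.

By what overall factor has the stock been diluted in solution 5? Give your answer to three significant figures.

6.06 × 10^4

Step 1: 320 μL + 1850 μL = 2170 μL total → factor 2170/320 = 6.7812
Step 2: 0.65 mL brought to 2550 μL → factor 2.55/0.65 = 3.9231
Step 3: 0.85 mL + 20.9 mL = 21.75 mL total → factor 21.75/0.85 = 25.588
Step 4: 5 mL brought to 100 mL → factor 100/5 = 20
Step 5: 4.2 mL + 14.5 mL = 18.7 mL total → factor 18.7/4.2 = 4.4524
Overall dilution factor = 6.7812 × 3.9231 × 25.588 × 20 × 4.4524 = 60618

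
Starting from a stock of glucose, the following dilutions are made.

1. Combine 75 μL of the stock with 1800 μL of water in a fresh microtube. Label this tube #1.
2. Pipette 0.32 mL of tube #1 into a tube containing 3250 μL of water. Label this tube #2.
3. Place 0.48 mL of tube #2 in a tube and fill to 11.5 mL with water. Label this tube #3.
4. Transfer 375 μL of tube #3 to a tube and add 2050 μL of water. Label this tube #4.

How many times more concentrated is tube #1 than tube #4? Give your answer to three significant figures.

Step 1: 75 μL + 1800 μL = 1875 μL total → factor 1875/75 = 25
Step 2: 0.32 mL + 3250 μL = 3.57 mL total → factor 3.57/0.32 = 11.156
Step 3: 0.48 mL brought to 11.5 mL → factor 11.5/0.48 = 23.958
Step 4: 375 μL + 2050 μL = 2425 μL total → factor 2425/375 = 6.4667
Dilution factor to tube #1 = 25; to tube #4 = 43211
[tube #1]/[tube #4] = (factor to tube #4)/(factor to tube #1) = 43211/25 = 1.73 × 10^3

1.73 × 10^3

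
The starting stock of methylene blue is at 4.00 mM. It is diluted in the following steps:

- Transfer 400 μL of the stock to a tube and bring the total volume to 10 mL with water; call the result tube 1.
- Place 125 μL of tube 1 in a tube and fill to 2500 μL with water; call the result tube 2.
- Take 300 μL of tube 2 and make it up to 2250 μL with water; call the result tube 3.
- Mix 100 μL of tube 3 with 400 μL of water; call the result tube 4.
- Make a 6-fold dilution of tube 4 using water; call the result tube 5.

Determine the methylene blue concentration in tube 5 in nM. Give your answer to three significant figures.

35.6 nM

Step 1: 400 μL brought to 10 mL → factor 10000/400 = 25
Step 2: 125 μL brought to 2500 μL → factor 2500/125 = 20
Step 3: 300 μL brought to 2250 μL → factor 2250/300 = 7.5
Step 4: 100 μL + 400 μL = 500 μL total → factor 500/100 = 5
Step 5: 6-fold → factor 6
Overall dilution factor = 25 × 20 × 7.5 × 5 × 6 = 1.125 × 10^5
Final = 4.00 mM / 1.125 × 10^5 = 3.556 × 10^-5 mM = 35.6 nM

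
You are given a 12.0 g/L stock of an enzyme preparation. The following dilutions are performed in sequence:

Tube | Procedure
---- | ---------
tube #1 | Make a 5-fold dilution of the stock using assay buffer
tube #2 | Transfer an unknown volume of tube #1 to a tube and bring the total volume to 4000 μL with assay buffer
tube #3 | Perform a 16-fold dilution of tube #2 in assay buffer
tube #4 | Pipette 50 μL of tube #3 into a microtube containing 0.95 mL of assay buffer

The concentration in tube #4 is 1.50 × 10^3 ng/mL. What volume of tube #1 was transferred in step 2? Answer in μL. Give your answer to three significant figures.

Step 1: 5-fold → factor 5
Step 2: v brought to 4000 μL → factor = 4000 μL/v
Step 3: 16-fold → factor 16
Step 4: 50 μL + 0.95 mL = 1000 μL total → factor 1000/50 = 20
Product of known-step factors = 1600
Overall factor = 12.0 g/L / (1.50 × 10^3 ng/mL) = 8000
Step-2 factor = 8000 / 1600 = 5
v = 4000 μL / 5 = 800 μL

800 μL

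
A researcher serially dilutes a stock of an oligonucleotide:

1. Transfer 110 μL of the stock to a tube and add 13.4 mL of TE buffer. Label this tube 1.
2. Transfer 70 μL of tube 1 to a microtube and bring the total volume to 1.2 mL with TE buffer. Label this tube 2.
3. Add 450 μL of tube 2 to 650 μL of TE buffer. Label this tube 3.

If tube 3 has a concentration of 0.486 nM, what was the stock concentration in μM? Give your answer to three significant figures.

Step 1: 110 μL + 13.4 mL = 13510 μL total → factor 13510/110 = 122.82
Step 2: 70 μL brought to 1.2 mL → factor 1200/70 = 17.143
Step 3: 450 μL + 650 μL = 1100 μL total → factor 1100/450 = 2.4444
Overall dilution factor = 122.82 × 17.143 × 2.4444 = 5146.7
Stock = 0.486 nM × 5146.7 = 2501 nM = 2.50 μM

2.50 μM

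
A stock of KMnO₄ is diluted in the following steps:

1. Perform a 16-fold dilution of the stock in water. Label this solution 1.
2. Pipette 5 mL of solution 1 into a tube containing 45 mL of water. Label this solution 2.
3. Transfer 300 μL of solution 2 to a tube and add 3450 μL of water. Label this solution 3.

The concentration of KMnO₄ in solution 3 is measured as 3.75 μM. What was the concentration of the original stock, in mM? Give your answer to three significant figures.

Step 1: 16-fold → factor 16
Step 2: 5 mL + 45 mL = 50 mL total → factor 50/5 = 10
Step 3: 300 μL + 3450 μL = 3750 μL total → factor 3750/300 = 12.5
Overall dilution factor = 16 × 10 × 12.5 = 2000
Stock = 3.75 μM × 2000 = 7500 μM = 7.50 mM

7.50 mM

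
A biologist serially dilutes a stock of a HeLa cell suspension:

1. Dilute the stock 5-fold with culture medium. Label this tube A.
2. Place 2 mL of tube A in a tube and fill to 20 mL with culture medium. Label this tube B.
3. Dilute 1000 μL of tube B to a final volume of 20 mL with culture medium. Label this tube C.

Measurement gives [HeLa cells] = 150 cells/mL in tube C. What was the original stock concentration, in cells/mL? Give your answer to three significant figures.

1.50 × 10^5 cells/mL

Step 1: 5-fold → factor 5
Step 2: 2 mL brought to 20 mL → factor 20/2 = 10
Step 3: 1000 μL brought to 20 mL → factor 20000/1000 = 20
Overall dilution factor = 5 × 10 × 20 = 1000
Stock = 150 cells/mL × 1000 = 1.50 × 10^5 cells/mL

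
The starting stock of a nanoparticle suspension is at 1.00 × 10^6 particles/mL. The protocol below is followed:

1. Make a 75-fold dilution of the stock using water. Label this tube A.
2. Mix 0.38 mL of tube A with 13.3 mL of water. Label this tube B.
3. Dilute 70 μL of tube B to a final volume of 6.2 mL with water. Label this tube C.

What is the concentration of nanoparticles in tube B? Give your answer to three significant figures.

370 particles/mL

Step 1: 75-fold → factor 75
Step 2: 0.38 mL + 13.3 mL = 13.68 mL total → factor 13.68/0.38 = 36
Dilution factor through tube B = 75 × 36 = 2700
[tube B] = 1.00 × 10^6 particles/mL / 2700 = 370 particles/mL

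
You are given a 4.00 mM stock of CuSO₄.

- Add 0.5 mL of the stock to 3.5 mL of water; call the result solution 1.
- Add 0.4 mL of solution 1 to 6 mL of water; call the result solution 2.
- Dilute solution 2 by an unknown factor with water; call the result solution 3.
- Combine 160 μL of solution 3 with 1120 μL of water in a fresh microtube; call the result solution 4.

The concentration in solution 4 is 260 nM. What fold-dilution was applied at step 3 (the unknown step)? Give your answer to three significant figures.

Step 1: 0.5 mL + 3.5 mL = 4 mL total → factor 4/0.5 = 8
Step 2: 0.4 mL + 6 mL = 6.4 mL total → factor 6.4/0.4 = 16
Step 3: unknown factor x
Step 4: 160 μL + 1120 μL = 1280 μL total → factor 1280/160 = 8
Product of known-step factors = 1024
Overall factor = 4.00 mM / (260 nM) = 15385
x = 15385 / 1024 = 15.0

15.0-fold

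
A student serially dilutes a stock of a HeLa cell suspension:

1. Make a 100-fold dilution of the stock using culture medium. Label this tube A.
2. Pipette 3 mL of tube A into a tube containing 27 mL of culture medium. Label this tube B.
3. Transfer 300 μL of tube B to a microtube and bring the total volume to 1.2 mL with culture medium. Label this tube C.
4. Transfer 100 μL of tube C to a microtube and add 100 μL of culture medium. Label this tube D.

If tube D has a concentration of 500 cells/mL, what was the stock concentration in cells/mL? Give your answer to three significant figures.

4.00 × 10^6 cells/mL

Step 1: 100-fold → factor 100
Step 2: 3 mL + 27 mL = 30 mL total → factor 30/3 = 10
Step 3: 300 μL brought to 1.2 mL → factor 1200/300 = 4
Step 4: 100 μL + 100 μL = 200 μL total → factor 200/100 = 2
Overall dilution factor = 100 × 10 × 4 × 2 = 8000
Stock = 500 cells/mL × 8000 = 4.00 × 10^6 cells/mL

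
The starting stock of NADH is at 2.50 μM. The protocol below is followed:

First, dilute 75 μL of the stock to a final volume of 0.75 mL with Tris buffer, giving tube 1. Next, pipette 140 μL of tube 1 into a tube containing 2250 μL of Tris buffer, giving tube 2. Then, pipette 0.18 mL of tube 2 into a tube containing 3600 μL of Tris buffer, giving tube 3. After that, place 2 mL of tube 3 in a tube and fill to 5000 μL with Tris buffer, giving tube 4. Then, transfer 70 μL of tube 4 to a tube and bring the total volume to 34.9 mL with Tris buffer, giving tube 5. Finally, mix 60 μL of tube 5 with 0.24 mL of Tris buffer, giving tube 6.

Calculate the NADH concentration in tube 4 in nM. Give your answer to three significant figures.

0.279 nM

Step 1: 75 μL brought to 0.75 mL → factor 750/75 = 10
Step 2: 140 μL + 2250 μL = 2390 μL total → factor 2390/140 = 17.071
Step 3: 0.18 mL + 3600 μL = 3.78 mL total → factor 3.78/0.18 = 21
Step 4: 2 mL brought to 5000 μL → factor 5/2 = 2.5
Dilution factor through tube 4 = 10 × 17.071 × 21 × 2.5 = 8962.5
[tube 4] = 2.50 μM / 8962.5 = 0.0002789 μM = 0.279 nM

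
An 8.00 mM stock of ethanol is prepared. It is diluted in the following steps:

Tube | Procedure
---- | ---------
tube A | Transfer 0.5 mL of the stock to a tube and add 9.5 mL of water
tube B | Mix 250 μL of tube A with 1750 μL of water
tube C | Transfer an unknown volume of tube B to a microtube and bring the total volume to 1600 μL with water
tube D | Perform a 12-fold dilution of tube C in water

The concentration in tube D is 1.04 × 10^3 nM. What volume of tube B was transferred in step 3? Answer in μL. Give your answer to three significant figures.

399 μL

Step 1: 0.5 mL + 9.5 mL = 10 mL total → factor 10/0.5 = 20
Step 2: 250 μL + 1750 μL = 2000 μL total → factor 2000/250 = 8
Step 3: v brought to 1600 μL → factor = 1600 μL/v
Step 4: 12-fold → factor 12
Product of known-step factors = 1920
Overall factor = 8.00 mM / (1.04 × 10^3 nM) = 7692.3
Step-3 factor = 7692.3 / 1920 = 4.0064
v = 1600 μL / 4.0064 = 399 μL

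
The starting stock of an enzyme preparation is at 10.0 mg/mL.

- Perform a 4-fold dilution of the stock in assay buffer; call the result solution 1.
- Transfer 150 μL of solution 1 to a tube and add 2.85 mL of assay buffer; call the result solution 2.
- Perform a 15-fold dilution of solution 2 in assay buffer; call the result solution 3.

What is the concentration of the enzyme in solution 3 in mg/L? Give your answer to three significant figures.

Step 1: 4-fold → factor 4
Step 2: 150 μL + 2.85 mL = 3000 μL total → factor 3000/150 = 20
Step 3: 15-fold → factor 15
Overall dilution factor = 4 × 20 × 15 = 1200
Final = 10.0 mg/mL / 1200 = 0.008333 mg/mL = 8.33 mg/L

8.33 mg/L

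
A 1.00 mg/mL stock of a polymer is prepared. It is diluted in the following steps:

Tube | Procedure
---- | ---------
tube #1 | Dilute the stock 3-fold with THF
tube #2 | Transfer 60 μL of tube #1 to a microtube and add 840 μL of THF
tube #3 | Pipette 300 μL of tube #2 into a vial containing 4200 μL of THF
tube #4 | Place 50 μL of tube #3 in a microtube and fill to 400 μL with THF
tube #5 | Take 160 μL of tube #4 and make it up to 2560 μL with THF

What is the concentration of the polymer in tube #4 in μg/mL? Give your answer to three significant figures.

0.185 μg/mL

Step 1: 3-fold → factor 3
Step 2: 60 μL + 840 μL = 900 μL total → factor 900/60 = 15
Step 3: 300 μL + 4200 μL = 4500 μL total → factor 4500/300 = 15
Step 4: 50 μL brought to 400 μL → factor 400/50 = 8
Dilution factor through tube #4 = 3 × 15 × 15 × 8 = 5400
[tube #4] = 1.00 mg/mL / 5400 = 0.0001852 mg/mL = 0.185 μg/mL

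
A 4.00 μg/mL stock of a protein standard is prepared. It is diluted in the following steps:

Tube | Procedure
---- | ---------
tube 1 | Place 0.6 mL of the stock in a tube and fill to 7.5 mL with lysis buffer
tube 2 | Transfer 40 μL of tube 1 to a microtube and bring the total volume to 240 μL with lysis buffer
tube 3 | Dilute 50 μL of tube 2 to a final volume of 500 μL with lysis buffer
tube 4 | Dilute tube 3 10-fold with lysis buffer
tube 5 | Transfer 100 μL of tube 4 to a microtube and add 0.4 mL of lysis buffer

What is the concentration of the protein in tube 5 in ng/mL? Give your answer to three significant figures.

0.107 ng/mL

Step 1: 0.6 mL brought to 7.5 mL → factor 7.5/0.6 = 12.5
Step 2: 40 μL brought to 240 μL → factor 240/40 = 6
Step 3: 50 μL brought to 500 μL → factor 500/50 = 10
Step 4: 10-fold → factor 10
Step 5: 100 μL + 0.4 mL = 500 μL total → factor 500/100 = 5
Overall dilution factor = 12.5 × 6 × 10 × 10 × 5 = 37500
Final = 4.00 μg/mL / 37500 = 0.0001067 μg/mL = 0.107 ng/mL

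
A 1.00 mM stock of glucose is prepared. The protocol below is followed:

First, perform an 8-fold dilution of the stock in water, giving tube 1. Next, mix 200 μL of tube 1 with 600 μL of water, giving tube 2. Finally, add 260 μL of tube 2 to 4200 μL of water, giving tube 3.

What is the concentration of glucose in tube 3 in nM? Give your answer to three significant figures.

1.82 × 10^3 nM

Step 1: 8-fold → factor 8
Step 2: 200 μL + 600 μL = 800 μL total → factor 800/200 = 4
Step 3: 260 μL + 4200 μL = 4460 μL total → factor 4460/260 = 17.154
Overall dilution factor = 8 × 4 × 17.154 = 548.92
Final = 1.00 mM / 548.92 = 0.001822 mM = 1.82 × 10^3 nM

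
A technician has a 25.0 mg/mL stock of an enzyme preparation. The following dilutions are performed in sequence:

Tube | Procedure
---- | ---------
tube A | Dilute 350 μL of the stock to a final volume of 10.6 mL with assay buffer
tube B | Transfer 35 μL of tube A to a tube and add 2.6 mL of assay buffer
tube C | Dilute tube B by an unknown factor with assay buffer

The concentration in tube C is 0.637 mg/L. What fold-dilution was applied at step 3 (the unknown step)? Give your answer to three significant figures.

Step 1: 350 μL brought to 10.6 mL → factor 10600/350 = 30.286
Step 2: 35 μL + 2.6 mL = 2635 μL total → factor 2635/35 = 75.286
Step 3: unknown factor x
Product of known-step factors = 2280.1
Overall factor = 25.0 mg/mL / (0.637 mg/L) = 39246
x = 39246 / 2280.1 = 17.2

17.2-fold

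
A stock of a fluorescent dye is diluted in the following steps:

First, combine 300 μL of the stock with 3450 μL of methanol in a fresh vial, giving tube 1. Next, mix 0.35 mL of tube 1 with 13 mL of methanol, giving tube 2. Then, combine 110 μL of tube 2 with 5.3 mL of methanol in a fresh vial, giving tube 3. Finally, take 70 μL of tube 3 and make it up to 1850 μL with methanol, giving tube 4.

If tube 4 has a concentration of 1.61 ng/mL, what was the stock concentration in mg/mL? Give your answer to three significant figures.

Step 1: 300 μL + 3450 μL = 3750 μL total → factor 3750/300 = 12.5
Step 2: 0.35 mL + 13 mL = 13.35 mL total → factor 13.35/0.35 = 38.143
Step 3: 110 μL + 5.3 mL = 5410 μL total → factor 5410/110 = 49.182
Step 4: 70 μL brought to 1850 μL → factor 1850/70 = 26.429
Overall dilution factor = 12.5 × 38.143 × 49.182 × 26.429 = 6.1973 × 10^5
Stock = 1.61 ng/mL × 6.1973 × 10^5 = 9.978 × 10^5 ng/mL = 0.998 mg/mL

0.998 mg/mL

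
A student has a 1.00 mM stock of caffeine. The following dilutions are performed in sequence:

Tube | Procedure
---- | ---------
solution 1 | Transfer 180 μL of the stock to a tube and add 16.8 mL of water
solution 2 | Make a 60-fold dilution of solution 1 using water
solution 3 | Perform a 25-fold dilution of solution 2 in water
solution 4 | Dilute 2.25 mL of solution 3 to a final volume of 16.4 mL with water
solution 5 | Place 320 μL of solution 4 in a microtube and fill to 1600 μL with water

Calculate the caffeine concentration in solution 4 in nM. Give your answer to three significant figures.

Step 1: 180 μL + 16.8 mL = 16980 μL total → factor 16980/180 = 94.333
Step 2: 60-fold → factor 60
Step 3: 25-fold → factor 25
Step 4: 2.25 mL brought to 16.4 mL → factor 16.4/2.25 = 7.2889
Dilution factor through solution 4 = 94.333 × 60 × 25 × 7.2889 = 1.0314 × 10^6
[solution 4] = 1.00 mM / 1.0314 × 10^6 = 9.696 × 10^-7 mM = 0.970 nM

0.970 nM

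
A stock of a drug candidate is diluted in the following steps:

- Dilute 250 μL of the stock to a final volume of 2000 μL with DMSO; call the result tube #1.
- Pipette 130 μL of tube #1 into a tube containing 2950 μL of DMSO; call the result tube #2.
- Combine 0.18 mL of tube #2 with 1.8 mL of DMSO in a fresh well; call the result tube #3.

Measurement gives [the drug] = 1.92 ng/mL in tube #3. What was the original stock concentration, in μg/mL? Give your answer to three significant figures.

4.00 μg/mL

Step 1: 250 μL brought to 2000 μL → factor 2000/250 = 8
Step 2: 130 μL + 2950 μL = 3080 μL total → factor 3080/130 = 23.692
Step 3: 0.18 mL + 1.8 mL = 1.98 mL total → factor 1.98/0.18 = 11
Overall dilution factor = 8 × 23.692 × 11 = 2084.9
Stock = 1.92 ng/mL × 2084.9 = 4003 ng/mL = 4.00 μg/mL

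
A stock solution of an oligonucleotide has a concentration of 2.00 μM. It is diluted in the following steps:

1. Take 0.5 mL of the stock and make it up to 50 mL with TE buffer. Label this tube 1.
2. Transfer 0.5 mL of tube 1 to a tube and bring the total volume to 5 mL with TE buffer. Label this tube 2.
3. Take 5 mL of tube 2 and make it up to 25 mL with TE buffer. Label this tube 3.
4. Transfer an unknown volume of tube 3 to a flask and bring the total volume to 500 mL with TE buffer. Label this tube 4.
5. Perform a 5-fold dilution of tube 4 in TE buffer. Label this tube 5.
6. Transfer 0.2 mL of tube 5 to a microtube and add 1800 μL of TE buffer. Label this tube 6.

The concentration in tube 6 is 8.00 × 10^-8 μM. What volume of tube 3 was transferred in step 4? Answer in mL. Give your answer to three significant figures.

5.00 mL

Step 1: 0.5 mL brought to 50 mL → factor 50/0.5 = 100
Step 2: 0.5 mL brought to 5 mL → factor 5/0.5 = 10
Step 3: 5 mL brought to 25 mL → factor 25/5 = 5
Step 4: v brought to 500 mL → factor = 500 mL/v
Step 5: 5-fold → factor 5
Step 6: 0.2 mL + 1800 μL = 2 mL total → factor 2/0.2 = 10
Product of known-step factors = 2.5 × 10^5
Overall factor = 2.00 μM / (8.00 × 10^-8 μM) = 2.5 × 10^7
Step-4 factor = 2.5 × 10^7 / 2.5 × 10^5 = 100
v = 500 mL / 100 = 5.00 mL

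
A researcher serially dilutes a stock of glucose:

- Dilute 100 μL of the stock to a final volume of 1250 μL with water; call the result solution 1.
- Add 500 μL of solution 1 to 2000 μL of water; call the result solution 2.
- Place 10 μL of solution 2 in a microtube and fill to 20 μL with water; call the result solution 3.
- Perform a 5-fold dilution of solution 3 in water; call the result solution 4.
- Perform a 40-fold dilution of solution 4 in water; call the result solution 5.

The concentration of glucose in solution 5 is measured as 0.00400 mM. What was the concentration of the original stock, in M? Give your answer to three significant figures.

Step 1: 100 μL brought to 1250 μL → factor 1250/100 = 12.5
Step 2: 500 μL + 2000 μL = 2500 μL total → factor 2500/500 = 5
Step 3: 10 μL brought to 20 μL → factor 20/10 = 2
Step 4: 5-fold → factor 5
Step 5: 40-fold → factor 40
Overall dilution factor = 12.5 × 5 × 2 × 5 × 40 = 25000
Stock = 0.00400 mM × 25000 = 100.0 mM = 0.100 M

0.100 M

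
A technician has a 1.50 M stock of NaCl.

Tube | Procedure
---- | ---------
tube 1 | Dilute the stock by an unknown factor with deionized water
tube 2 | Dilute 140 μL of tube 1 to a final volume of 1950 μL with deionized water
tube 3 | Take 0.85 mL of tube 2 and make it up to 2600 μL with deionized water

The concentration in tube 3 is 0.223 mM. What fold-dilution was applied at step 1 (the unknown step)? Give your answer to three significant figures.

Step 1: unknown factor x
Step 2: 140 μL brought to 1950 μL → factor 1950/140 = 13.929
Step 3: 0.85 mL brought to 2600 μL → factor 2.6/0.85 = 3.0588
Product of known-step factors = 42.605
Overall factor = 1.50 M / (0.223 mM) = 6726.5
x = 6726.5 / 42.605 = 158

158-fold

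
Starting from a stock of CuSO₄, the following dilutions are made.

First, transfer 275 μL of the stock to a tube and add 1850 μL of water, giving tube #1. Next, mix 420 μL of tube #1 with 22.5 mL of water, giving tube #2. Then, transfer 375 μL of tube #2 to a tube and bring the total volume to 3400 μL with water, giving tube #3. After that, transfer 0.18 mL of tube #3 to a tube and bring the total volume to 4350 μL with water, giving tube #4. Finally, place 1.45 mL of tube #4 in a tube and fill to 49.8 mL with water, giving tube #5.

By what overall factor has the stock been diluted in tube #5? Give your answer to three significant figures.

Step 1: 275 μL + 1850 μL = 2125 μL total → factor 2125/275 = 7.7273
Step 2: 420 μL + 22.5 mL = 22920 μL total → factor 22920/420 = 54.571
Step 3: 375 μL brought to 3400 μL → factor 3400/375 = 9.0667
Step 4: 0.18 mL brought to 4350 μL → factor 4.35/0.18 = 24.167
Step 5: 1.45 mL brought to 49.8 mL → factor 49.8/1.45 = 34.345
Overall dilution factor = 7.7273 × 54.571 × 9.0667 × 24.167 × 34.345 = 3.1733 × 10^6

3.17 × 10^6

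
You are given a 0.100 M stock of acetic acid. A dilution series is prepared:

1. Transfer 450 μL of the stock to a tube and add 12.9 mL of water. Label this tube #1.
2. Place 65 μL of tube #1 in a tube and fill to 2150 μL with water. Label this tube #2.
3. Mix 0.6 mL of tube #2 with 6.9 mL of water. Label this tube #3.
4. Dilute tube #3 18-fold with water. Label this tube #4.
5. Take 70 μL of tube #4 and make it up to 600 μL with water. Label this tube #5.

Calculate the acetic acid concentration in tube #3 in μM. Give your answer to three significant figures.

8.15 μM

Step 1: 450 μL + 12.9 mL = 13350 μL total → factor 13350/450 = 29.667
Step 2: 65 μL brought to 2150 μL → factor 2150/65 = 33.077
Step 3: 0.6 mL + 6.9 mL = 7.5 mL total → factor 7.5/0.6 = 12.5
Dilution factor through tube #3 = 29.667 × 33.077 × 12.5 = 12266
[tube #3] = 0.100 M / 12266 = 8.153 × 10^-6 M = 8.15 μM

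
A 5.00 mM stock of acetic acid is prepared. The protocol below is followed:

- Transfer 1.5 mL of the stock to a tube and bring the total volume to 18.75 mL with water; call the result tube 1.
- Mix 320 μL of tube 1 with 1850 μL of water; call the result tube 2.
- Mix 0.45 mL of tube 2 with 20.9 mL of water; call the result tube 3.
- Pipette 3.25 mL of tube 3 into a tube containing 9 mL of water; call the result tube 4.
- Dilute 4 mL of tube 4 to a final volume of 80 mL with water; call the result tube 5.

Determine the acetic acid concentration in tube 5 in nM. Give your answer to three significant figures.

Step 1: 1.5 mL brought to 18.75 mL → factor 18.75/1.5 = 12.5
Step 2: 320 μL + 1850 μL = 2170 μL total → factor 2170/320 = 6.7812
Step 3: 0.45 mL + 20.9 mL = 21.35 mL total → factor 21.35/0.45 = 47.444
Step 4: 3.25 mL + 9 mL = 12.25 mL total → factor 12.25/3.25 = 3.7692
Step 5: 4 mL brought to 80 mL → factor 80/4 = 20
Overall dilution factor = 12.5 × 6.7812 × 47.444 × 3.7692 × 20 = 3.0317 × 10^5
Final = 5.00 mM / 3.0317 × 10^5 = 1.649 × 10^-5 mM = 16.5 nM

16.5 nM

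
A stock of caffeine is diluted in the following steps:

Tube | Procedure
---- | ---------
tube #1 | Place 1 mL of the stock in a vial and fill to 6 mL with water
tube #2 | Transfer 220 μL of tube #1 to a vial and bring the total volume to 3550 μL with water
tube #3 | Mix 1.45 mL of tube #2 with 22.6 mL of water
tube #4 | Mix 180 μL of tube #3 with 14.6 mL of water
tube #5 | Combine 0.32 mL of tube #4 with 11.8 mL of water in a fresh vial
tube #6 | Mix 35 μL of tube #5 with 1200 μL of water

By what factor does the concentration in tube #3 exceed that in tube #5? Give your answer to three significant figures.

Step 1: 1 mL brought to 6 mL → factor 6/1 = 6
Step 2: 220 μL brought to 3550 μL → factor 3550/220 = 16.136
Step 3: 1.45 mL + 22.6 mL = 24.05 mL total → factor 24.05/1.45 = 16.586
Step 4: 180 μL + 14.6 mL = 14780 μL total → factor 14780/180 = 82.111
Step 5: 0.32 mL + 11.8 mL = 12.12 mL total → factor 12.12/0.32 = 37.875
Dilution factor to tube #3 = 1605.8; to tube #5 = 4.9941 × 10^6
[tube #3]/[tube #5] = (factor to tube #5)/(factor to tube #3) = 4.9941 × 10^6/1605.8 = 3.11 × 10^3

3.11 × 10^3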